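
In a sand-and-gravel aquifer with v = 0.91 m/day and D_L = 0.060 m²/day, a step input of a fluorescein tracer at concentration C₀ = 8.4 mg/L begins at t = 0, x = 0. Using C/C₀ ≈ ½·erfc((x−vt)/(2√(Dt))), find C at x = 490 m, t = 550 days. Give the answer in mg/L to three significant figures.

For a continuous step input, C/C₀ ≈ ½·erfc((x−vt)/(2√(Dt))).
vt = 0.91 × 550 = 500.5 m and 2√(Dt) = 2√(0.060 × 550) = 11.49 m.
Argument (x−vt)/(2√(Dt)) = (490 − 500.5)/11.49 = -0.9138; ½·erfc(-0.9138) = 0.9019.
C = 8.4 × 0.9019 = 7.58 mg/L.

7.58 mg/L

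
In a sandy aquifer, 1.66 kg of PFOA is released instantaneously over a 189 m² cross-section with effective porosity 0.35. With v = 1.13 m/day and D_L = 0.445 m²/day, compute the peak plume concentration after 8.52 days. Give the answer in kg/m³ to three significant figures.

0.00364 kg/m³

The peak of an instantaneous 1D plume sits at x = vt; there the Gaussian factor is 1 and C_max = M/(n_e·A·√(4πDt)), where n_e·A is the pore area the mass is dissolved in.
√(4πDt) = √(4π × 0.445 × 8.52) = 6.902 m, so C_max = 1.66/(0.35 × 189 × 6.902) = 0.00364 kg/m³.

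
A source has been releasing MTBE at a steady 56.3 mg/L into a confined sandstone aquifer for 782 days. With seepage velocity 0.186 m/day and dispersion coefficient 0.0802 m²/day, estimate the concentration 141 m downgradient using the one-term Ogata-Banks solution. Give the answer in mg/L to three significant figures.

36.8 mg/L

For a continuous step input, C/C₀ ≈ ½·erfc((x−vt)/(2√(Dt))).
vt = 0.186 × 782 = 145.452 m and 2√(Dt) = 2√(0.0802 × 782) = 15.84 m.
Argument (x−vt)/(2√(Dt)) = (141 − 145.452)/15.84 = -0.2811; ½·erfc(-0.2811) = 0.6545.
C = 56.3 × 0.6545 = 36.8 mg/L.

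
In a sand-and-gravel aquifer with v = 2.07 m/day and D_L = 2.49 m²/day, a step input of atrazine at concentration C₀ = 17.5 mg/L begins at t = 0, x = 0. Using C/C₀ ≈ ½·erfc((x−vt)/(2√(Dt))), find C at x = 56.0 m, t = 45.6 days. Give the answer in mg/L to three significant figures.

For a continuous step input, C/C₀ ≈ ½·erfc((x−vt)/(2√(Dt))).
vt = 2.07 × 45.6 = 94.392 m and 2√(Dt) = 2√(2.49 × 45.6) = 21.31 m.
Argument (x−vt)/(2√(Dt)) = (56.0 − 94.392)/21.31 = -1.802; ½·erfc(-1.802) = 0.9946.
C = 17.5 × 0.9946 = 17.4 mg/L.

17.4 mg/L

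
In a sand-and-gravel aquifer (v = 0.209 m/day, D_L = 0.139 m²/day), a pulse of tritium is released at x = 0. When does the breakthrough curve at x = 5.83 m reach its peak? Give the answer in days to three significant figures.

For the 1D instantaneous-source solution, setting ∂C/∂t = 0 at fixed x gives v²t² + 2Dt − x² = 0, so t = (√(D² + v²x²) − D)/v².
√(D² + v²x²) = √(0.139² + 0.209² × 5.83²) = 1.226; v² = 0.043681.
t = (1.226 − 0.139)/0.043681 = 24.9 days (vs. the pure-advection estimate x/v = 27.9 d).

24.9 days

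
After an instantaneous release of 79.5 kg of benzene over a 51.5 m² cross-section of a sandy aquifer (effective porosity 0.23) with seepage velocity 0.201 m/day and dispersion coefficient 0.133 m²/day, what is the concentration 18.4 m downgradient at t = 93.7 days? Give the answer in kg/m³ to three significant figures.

0.534 kg/m³

For an instantaneous plane source, C(x,t) = M/(n_e·A·√(4πDt)) · exp(−(x−vt)²/(4Dt)), with n_e·A the pore (flow) area.
Plume center vt = 0.201 × 93.7 = 18.8337 m, so the well at 18.4 m is 0.4337 m upgradient of the peak.
√(4πDt) = 12.51 m, giving peak height M/(n_e·A·√(4πDt)) = 79.5/(0.23 × 51.5 × 12.51) = 0.5365 kg/m³.
(x−vt)²/(4Dt) = (-0.4337)²/(4 × 0.133 × 93.7) = 0.003773; exp(−0.003773) = 0.9962.
C = 0.5365 × 0.9962 = 0.534 kg/m³.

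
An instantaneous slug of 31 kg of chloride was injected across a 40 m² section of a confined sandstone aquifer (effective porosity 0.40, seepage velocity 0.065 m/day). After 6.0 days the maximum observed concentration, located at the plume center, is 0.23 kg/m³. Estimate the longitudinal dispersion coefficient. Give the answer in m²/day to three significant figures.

0.941 m²/day

At the plume center C_max = M/(n_e·A·√(4πDt)), so D = M²/(4πt·(n_e·A·C_max)²).
n_e·A·C_max = 0.40 × 40 × 0.23 = 3.680 kg/m.
D = 31²/(4π × 6.0 × 3.680²) = 0.941 m²/day.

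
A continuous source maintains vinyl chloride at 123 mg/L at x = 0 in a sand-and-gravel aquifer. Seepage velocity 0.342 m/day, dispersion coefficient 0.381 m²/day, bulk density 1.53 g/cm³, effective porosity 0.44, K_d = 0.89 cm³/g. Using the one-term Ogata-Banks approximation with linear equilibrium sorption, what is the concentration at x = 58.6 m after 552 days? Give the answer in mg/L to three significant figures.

13.4 mg/L

Retardation factor R = 1 + ρ_b·K_d/n = 1 + 1.53 × 0.89/0.44 = 4.095.
Sorption retards both mechanisms: v_R = v/R = 0.08352 m/day, D_R = D/R = 0.09304 m²/day.
v_R·t = 0.08352 × 552 = 46.10304 m; 2√(D_R t) = 14.33 m; argument = (58.6 − 46.10304)/14.33 = 0.8721.
C = C₀ × ½·erfc(0.8721) = 123 × 0.1087 = 13.4 mg/L.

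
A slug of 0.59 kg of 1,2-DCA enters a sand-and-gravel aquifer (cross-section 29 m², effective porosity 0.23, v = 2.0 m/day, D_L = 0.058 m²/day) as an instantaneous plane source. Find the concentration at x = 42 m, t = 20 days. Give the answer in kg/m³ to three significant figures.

For an instantaneous plane source, C(x,t) = M/(n_e·A·√(4πDt)) · exp(−(x−vt)²/(4Dt)), with n_e·A the pore (flow) area.
Plume center vt = 2.0 × 20 = 40 m, so the well at 42 m is 2 m downgradient of the peak.
√(4πDt) = 3.818 m, giving peak height M/(n_e·A·√(4πDt)) = 0.59/(0.23 × 29 × 3.818) = 0.02317 kg/m³.
(x−vt)²/(4Dt) = (2)²/(4 × 0.058 × 20) = 0.8621; exp(−0.8621) = 0.4223.
C = 0.02317 × 0.4223 = 0.00978 kg/m³.

0.00978 kg/m³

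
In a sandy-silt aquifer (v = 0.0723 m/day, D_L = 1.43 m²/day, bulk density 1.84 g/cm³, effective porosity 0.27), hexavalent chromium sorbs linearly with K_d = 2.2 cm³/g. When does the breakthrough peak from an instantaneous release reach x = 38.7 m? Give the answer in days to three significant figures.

5240 days

Retardation factor R = 1 + ρ_b·K_d/n = 1 + 1.84 × 2.2/0.27 = 15.99.
Sorption retards both mechanisms: v_R = v/R = 0.004522 m/day, D_R = D/R = 0.08943 m²/day.
Peak time from v_R²t² + 2D_R t − x² = 0: t = (√(D_R² + v_R²x²) − D_R)/v_R².
√(D_R² + v_R²x²) = √(0.08943² + 0.004522² × 38.7²) = 0.1965; v_R² = 2.045e-05.
t = (0.1965 − 0.08943)/2.045e-05 = 5240 days.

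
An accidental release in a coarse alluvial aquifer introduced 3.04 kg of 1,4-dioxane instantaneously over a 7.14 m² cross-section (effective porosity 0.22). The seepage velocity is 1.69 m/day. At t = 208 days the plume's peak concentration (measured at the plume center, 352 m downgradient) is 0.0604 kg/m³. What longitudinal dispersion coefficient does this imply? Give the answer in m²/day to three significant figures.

At the plume center C_max = M/(n_e·A·√(4πDt)), so D = M²/(4πt·(n_e·A·C_max)²).
n_e·A·C_max = 0.22 × 7.14 × 0.0604 = 0.09488 kg/m.
D = 3.04²/(4π × 208 × 0.09488²) = 0.393 m²/day.

0.393 m²/day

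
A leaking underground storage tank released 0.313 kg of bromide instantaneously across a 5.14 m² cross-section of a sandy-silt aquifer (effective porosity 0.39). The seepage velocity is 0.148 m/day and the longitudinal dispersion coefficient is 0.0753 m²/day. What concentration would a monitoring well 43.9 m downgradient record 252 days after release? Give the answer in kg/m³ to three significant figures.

For an instantaneous plane source, C(x,t) = M/(n_e·A·√(4πDt)) · exp(−(x−vt)²/(4Dt)), with n_e·A the pore (flow) area.
Plume center vt = 0.148 × 252 = 37.296 m, so the well at 43.9 m is 6.604 m downgradient of the peak.
√(4πDt) = 15.44 m, giving peak height M/(n_e·A·√(4πDt)) = 0.313/(0.39 × 5.14 × 15.44) = 0.01011 kg/m³.
(x−vt)²/(4Dt) = (6.604)²/(4 × 0.0753 × 252) = 0.5746; exp(−0.5746) = 0.5629.
C = 0.01011 × 0.5629 = 0.00569 kg/m³.

0.00569 kg/m³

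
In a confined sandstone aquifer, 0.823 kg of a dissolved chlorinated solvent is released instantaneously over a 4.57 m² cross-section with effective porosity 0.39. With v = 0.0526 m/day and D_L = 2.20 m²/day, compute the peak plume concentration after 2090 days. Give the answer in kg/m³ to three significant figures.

The peak of an instantaneous 1D plume sits at x = vt; there the Gaussian factor is 1 and C_max = M/(n_e·A·√(4πDt)), where n_e·A is the pore area the mass is dissolved in.
√(4πDt) = √(4π × 2.20 × 2090) = 240.4 m, so C_max = 0.823/(0.39 × 4.57 × 240.4) = 0.00192 kg/m³.

0.00192 kg/m³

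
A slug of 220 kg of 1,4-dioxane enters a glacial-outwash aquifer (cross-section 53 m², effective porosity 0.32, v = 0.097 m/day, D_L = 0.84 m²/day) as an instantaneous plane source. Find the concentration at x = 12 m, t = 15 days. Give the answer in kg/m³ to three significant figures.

0.114 kg/m³

For an instantaneous plane source, C(x,t) = M/(n_e·A·√(4πDt)) · exp(−(x−vt)²/(4Dt)), with n_e·A the pore (flow) area.
Plume center vt = 0.097 × 15 = 1.455 m, so the well at 12 m is 10.545 m downgradient of the peak.
√(4πDt) = 12.58 m, giving peak height M/(n_e·A·√(4πDt)) = 220/(0.32 × 53 × 12.58) = 1.031 kg/m³.
(x−vt)²/(4Dt) = (10.545)²/(4 × 0.84 × 15) = 2.206; exp(−2.206) = 0.1101.
C = 1.031 × 0.1101 = 0.114 kg/m³.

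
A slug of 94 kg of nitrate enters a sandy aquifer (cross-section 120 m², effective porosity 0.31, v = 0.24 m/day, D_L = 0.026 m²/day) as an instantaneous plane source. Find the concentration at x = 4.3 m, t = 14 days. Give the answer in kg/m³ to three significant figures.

0.644 kg/m³

For an instantaneous plane source, C(x,t) = M/(n_e·A·√(4πDt)) · exp(−(x−vt)²/(4Dt)), with n_e·A the pore (flow) area.
Plume center vt = 0.24 × 14 = 3.36 m, so the well at 4.3 m is 0.94 m downgradient of the peak.
√(4πDt) = 2.139 m, giving peak height M/(n_e·A·√(4πDt)) = 94/(0.31 × 120 × 2.139) = 1.181 kg/m³.
(x−vt)²/(4Dt) = (0.94)²/(4 × 0.026 × 14) = 0.6069; exp(−0.6069) = 0.5450.
C = 1.181 × 0.5450 = 0.644 kg/m³.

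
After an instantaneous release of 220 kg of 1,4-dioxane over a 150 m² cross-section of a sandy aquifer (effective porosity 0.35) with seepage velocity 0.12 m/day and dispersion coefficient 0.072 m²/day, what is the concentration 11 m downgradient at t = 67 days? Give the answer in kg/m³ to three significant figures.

0.342 kg/m³

For an instantaneous plane source, C(x,t) = M/(n_e·A·√(4πDt)) · exp(−(x−vt)²/(4Dt)), with n_e·A the pore (flow) area.
Plume center vt = 0.12 × 67 = 8.04 m, so the well at 11 m is 2.96 m downgradient of the peak.
√(4πDt) = 7.786 m, giving peak height M/(n_e·A·√(4πDt)) = 220/(0.35 × 150 × 7.786) = 0.5382 kg/m³.
(x−vt)²/(4Dt) = (2.96)²/(4 × 0.072 × 67) = 0.4541; exp(−0.4541) = 0.6350.
C = 0.5382 × 0.6350 = 0.342 kg/m³.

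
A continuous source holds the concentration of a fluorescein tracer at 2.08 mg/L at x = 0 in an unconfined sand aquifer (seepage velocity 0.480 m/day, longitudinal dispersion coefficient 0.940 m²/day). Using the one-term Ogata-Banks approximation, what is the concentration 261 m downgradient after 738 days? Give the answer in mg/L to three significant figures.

For a continuous step input, C/C₀ ≈ ½·erfc((x−vt)/(2√(Dt))).
vt = 0.480 × 738 = 354.24 m and 2√(Dt) = 2√(0.940 × 738) = 52.68 m.
Argument (x−vt)/(2√(Dt)) = (261 − 354.24)/52.68 = -1.770; ½·erfc(-1.770) = 0.9938.
C = 2.08 × 0.9938 = 2.07 mg/L.

2.07 mg/L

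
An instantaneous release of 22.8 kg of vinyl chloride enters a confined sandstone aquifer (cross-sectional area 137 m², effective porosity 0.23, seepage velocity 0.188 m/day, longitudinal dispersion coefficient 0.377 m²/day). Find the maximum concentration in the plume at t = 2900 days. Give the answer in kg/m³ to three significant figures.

0.00617 kg/m³

The peak of an instantaneous 1D plume sits at x = vt; there the Gaussian factor is 1 and C_max = M/(n_e·A·√(4πDt)), where n_e·A is the pore area the mass is dissolved in.
√(4πDt) = √(4π × 0.377 × 2900) = 117.2 m, so C_max = 22.8/(0.23 × 137 × 117.2) = 0.00617 kg/m³.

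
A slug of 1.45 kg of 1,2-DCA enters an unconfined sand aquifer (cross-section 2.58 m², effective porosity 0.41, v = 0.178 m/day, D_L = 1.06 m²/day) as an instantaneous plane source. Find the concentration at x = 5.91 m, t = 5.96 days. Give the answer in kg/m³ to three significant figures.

0.0607 kg/m³

For an instantaneous plane source, C(x,t) = M/(n_e·A·√(4πDt)) · exp(−(x−vt)²/(4Dt)), with n_e·A the pore (flow) area.
Plume center vt = 0.178 × 5.96 = 1.06088 m, so the well at 5.91 m is 4.84912 m downgradient of the peak.
√(4πDt) = 8.910 m, giving peak height M/(n_e·A·√(4πDt)) = 1.45/(0.41 × 2.58 × 8.910) = 0.1538 kg/m³.
(x−vt)²/(4Dt) = (4.84912)²/(4 × 1.06 × 5.96) = 0.9305; exp(−0.9305) = 0.3944.
C = 0.1538 × 0.3944 = 0.0607 kg/m³.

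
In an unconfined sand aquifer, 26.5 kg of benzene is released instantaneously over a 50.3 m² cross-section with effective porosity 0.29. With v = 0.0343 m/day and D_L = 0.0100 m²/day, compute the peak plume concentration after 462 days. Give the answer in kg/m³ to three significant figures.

0.238 kg/m³

The peak of an instantaneous 1D plume sits at x = vt; there the Gaussian factor is 1 and C_max = M/(n_e·A·√(4πDt)), where n_e·A is the pore area the mass is dissolved in.
√(4πDt) = √(4π × 0.0100 × 462) = 7.619 m, so C_max = 26.5/(0.29 × 50.3 × 7.619) = 0.238 kg/m³.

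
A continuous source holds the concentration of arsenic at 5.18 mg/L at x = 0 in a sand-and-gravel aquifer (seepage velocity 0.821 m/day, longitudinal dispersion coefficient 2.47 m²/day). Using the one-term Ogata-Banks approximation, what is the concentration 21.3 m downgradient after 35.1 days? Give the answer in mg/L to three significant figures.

3.71 mg/L

For a continuous step input, C/C₀ ≈ ½·erfc((x−vt)/(2√(Dt))).
vt = 0.821 × 35.1 = 28.8171 m and 2√(Dt) = 2√(2.47 × 35.1) = 18.62 m.
Argument (x−vt)/(2√(Dt)) = (21.3 − 28.8171)/18.62 = -0.4037; ½·erfc(-0.4037) = 0.7160.
C = 5.18 × 0.7160 = 3.71 mg/L.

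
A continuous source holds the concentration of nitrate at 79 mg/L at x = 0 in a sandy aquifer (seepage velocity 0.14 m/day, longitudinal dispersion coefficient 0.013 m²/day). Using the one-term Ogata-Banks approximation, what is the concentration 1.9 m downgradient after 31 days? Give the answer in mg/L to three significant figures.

78.7 mg/L

For a continuous step input, C/C₀ ≈ ½·erfc((x−vt)/(2√(Dt))).
vt = 0.14 × 31 = 4.34 m and 2√(Dt) = 2√(0.013 × 31) = 1.270 m.
Argument (x−vt)/(2√(Dt)) = (1.9 − 4.34)/1.270 = -1.921; ½·erfc(-1.921) = 0.9967.
C = 79 × 0.9967 = 78.7 mg/L.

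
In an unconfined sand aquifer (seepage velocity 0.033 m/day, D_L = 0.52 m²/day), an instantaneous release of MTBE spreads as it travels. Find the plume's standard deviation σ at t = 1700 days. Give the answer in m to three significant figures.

42.0 m

Dispersive spreading gives a Gaussian with σ² = 2Dt; advection only shifts the center.
σ = √(2 × 0.52 × 1700) = 42.0 m.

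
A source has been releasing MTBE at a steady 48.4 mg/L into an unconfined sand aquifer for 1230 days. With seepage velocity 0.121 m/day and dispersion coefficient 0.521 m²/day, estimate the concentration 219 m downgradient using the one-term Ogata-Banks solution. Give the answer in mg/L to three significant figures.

1.21 mg/L

For a continuous step input, C/C₀ ≈ ½·erfc((x−vt)/(2√(Dt))).
vt = 0.121 × 1230 = 148.83 m and 2√(Dt) = 2√(0.521 × 1230) = 50.63 m.
Argument (x−vt)/(2√(Dt)) = (219 − 148.83)/50.63 = 1.386; ½·erfc(1.386) = 0.02499.
C = 48.4 × 0.02499 = 1.21 mg/L.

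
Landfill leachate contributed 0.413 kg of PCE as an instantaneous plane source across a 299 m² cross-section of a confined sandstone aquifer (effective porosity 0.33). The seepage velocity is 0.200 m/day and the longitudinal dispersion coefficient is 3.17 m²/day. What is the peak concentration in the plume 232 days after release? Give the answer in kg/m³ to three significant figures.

4.35e-05 kg/m³

The peak of an instantaneous 1D plume sits at x = vt; there the Gaussian factor is 1 and C_max = M/(n_e·A·√(4πDt)), where n_e·A is the pore area the mass is dissolved in.
√(4πDt) = √(4π × 3.17 × 232) = 96.13 m, so C_max = 0.413/(0.33 × 299 × 96.13) = 4.35e-05 kg/m³.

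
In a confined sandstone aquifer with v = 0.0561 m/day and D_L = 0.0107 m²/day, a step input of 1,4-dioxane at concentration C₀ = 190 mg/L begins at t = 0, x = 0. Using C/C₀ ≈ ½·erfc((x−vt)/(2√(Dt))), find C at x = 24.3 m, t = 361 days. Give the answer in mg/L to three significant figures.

13.8 mg/L

For a continuous step input, C/C₀ ≈ ½·erfc((x−vt)/(2√(Dt))).
vt = 0.0561 × 361 = 20.2521 m and 2√(Dt) = 2√(0.0107 × 361) = 3.931 m.
Argument (x−vt)/(2√(Dt)) = (24.3 − 20.2521)/3.931 = 1.030; ½·erfc(1.030) = 0.07261.
C = 190 × 0.07261 = 13.8 mg/L.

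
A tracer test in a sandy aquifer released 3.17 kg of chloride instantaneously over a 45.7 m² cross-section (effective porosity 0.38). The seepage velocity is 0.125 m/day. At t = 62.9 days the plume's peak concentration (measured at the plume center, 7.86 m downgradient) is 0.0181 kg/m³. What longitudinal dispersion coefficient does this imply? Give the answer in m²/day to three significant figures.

At the plume center C_max = M/(n_e·A·√(4πDt)), so D = M²/(4πt·(n_e·A·C_max)²).
n_e·A·C_max = 0.38 × 45.7 × 0.0181 = 0.3143 kg/m.
D = 3.17²/(4π × 62.9 × 0.3143²) = 0.129 m²/day.

0.129 m²/day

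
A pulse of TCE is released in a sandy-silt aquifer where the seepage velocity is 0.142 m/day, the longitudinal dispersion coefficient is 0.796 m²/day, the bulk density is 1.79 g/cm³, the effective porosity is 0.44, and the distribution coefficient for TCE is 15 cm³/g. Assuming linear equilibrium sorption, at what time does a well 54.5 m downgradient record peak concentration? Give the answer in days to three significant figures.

21500 days

Retardation factor R = 1 + ρ_b·K_d/n = 1 + 1.79 × 15/0.44 = 62.02.
Sorption retards both mechanisms: v_R = v/R = 0.002290 m/day, D_R = D/R = 0.01283 m²/day.
Peak time from v_R²t² + 2D_R t − x² = 0: t = (√(D_R² + v_R²x²) − D_R)/v_R².
√(D_R² + v_R²x²) = √(0.01283² + 0.002290² × 54.5²) = 0.1255; v_R² = 5.244e-06.
t = (0.1255 − 0.01283)/5.244e-06 = 21500 days.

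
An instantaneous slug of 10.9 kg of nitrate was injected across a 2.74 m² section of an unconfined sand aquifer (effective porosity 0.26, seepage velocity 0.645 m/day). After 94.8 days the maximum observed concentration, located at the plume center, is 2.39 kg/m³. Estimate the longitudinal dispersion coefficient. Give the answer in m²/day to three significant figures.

At the plume center C_max = M/(n_e·A·√(4πDt)), so D = M²/(4πt·(n_e·A·C_max)²).
n_e·A·C_max = 0.26 × 2.74 × 2.39 = 1.703 kg/m.
D = 10.9²/(4π × 94.8 × 1.703²) = 0.0344 m²/day.

0.0344 m²/day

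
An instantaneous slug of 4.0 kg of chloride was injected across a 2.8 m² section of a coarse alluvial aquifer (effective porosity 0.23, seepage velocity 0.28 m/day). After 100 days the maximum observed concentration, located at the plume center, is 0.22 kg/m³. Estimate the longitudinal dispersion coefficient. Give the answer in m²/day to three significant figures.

At the plume center C_max = M/(n_e·A·√(4πDt)), so D = M²/(4πt·(n_e·A·C_max)²).
n_e·A·C_max = 0.23 × 2.8 × 0.22 = 0.1417 kg/m.
D = 4.0²/(4π × 100 × 0.1417²) = 0.634 m²/day.

0.634 m²/day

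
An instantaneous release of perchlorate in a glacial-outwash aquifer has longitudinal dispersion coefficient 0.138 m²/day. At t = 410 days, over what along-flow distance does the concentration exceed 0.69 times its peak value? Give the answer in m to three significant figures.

18.3 m

The plume is Gaussian with σ = √(2Dt) = √(2 × 0.138 × 410) = 10.64 m.
C/C_peak = exp(−Δx²/(2σ²)) = 0.69 ⇒ Δx = σ·√(−2 ln 0.69) = 10.64 × 0.8615 = 9.166 m.
Width = 2Δx = 18.3 m.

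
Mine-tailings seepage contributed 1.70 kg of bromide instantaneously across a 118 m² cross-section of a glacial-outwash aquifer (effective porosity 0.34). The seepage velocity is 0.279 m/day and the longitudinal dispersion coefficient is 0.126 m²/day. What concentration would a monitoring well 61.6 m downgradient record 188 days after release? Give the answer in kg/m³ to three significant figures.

For an instantaneous plane source, C(x,t) = M/(n_e·A·√(4πDt)) · exp(−(x−vt)²/(4Dt)), with n_e·A the pore (flow) area.
Plume center vt = 0.279 × 188 = 52.452 m, so the well at 61.6 m is 9.148 m downgradient of the peak.
√(4πDt) = 17.25 m, giving peak height M/(n_e·A·√(4πDt)) = 1.70/(0.34 × 118 × 17.25) = 0.002456 kg/m³.
(x−vt)²/(4Dt) = (9.148)²/(4 × 0.126 × 188) = 0.8832; exp(−0.8832) = 0.4135.
C = 0.002456 × 0.4135 = 0.00102 kg/m³.

0.00102 kg/m³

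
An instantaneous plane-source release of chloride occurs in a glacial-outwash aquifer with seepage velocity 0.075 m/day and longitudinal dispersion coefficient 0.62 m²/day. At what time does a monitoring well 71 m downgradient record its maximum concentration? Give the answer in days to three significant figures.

843 days

For the 1D instantaneous-source solution, setting ∂C/∂t = 0 at fixed x gives v²t² + 2Dt − x² = 0, so t = (√(D² + v²x²) − D)/v².
√(D² + v²x²) = √(0.62² + 0.075² × 71²) = 5.361; v² = 0.005625.
t = (5.361 − 0.62)/0.005625 = 843 days (vs. the pure-advection estimate x/v = 947 d).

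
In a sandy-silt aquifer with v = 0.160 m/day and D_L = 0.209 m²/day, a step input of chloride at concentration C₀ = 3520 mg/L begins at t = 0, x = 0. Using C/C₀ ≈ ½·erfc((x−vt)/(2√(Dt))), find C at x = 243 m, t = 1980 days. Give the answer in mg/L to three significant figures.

For a continuous step input, C/C₀ ≈ ½·erfc((x−vt)/(2√(Dt))).
vt = 0.160 × 1980 = 316.8 m and 2√(Dt) = 2√(0.209 × 1980) = 40.69 m.
Argument (x−vt)/(2√(Dt)) = (243 − 316.8)/40.69 = -1.814; ½·erfc(-1.814) = 0.9948.
C = 3520 × 0.9948 = 3500 mg/L.

3500 mg/L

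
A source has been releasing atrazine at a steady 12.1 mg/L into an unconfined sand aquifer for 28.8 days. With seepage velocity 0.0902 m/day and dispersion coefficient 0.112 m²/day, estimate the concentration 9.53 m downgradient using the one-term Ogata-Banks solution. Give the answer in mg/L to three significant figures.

0.0384 mg/L

For a continuous step input, C/C₀ ≈ ½·erfc((x−vt)/(2√(Dt))).
vt = 0.0902 × 28.8 = 2.59776 m and 2√(Dt) = 2√(0.112 × 28.8) = 3.592 m.
Argument (x−vt)/(2√(Dt)) = (9.53 − 2.59776)/3.592 = 1.930; ½·erfc(1.930) = 0.003172.
C = 12.1 × 0.003172 = 0.0384 mg/L.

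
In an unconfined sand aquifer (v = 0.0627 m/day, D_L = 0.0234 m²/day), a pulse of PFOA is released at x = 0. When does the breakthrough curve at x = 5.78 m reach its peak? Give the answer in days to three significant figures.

For the 1D instantaneous-source solution, setting ∂C/∂t = 0 at fixed x gives v²t² + 2Dt − x² = 0, so t = (√(D² + v²x²) − D)/v².
√(D² + v²x²) = √(0.0234² + 0.0627² × 5.78²) = 0.3632; v² = 0.00393129.
t = (0.3632 − 0.0234)/0.00393129 = 86.4 days (vs. the pure-advection estimate x/v = 92.2 d).

86.4 days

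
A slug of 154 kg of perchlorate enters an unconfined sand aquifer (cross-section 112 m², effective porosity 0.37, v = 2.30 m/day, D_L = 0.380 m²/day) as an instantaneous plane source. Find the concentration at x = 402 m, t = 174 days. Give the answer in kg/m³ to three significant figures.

For an instantaneous plane source, C(x,t) = M/(n_e·A·√(4πDt)) · exp(−(x−vt)²/(4Dt)), with n_e·A the pore (flow) area.
Plume center vt = 2.30 × 174 = 400.2 m, so the well at 402 m is 1.8 m downgradient of the peak.
√(4πDt) = 28.83 m, giving peak height M/(n_e·A·√(4πDt)) = 154/(0.37 × 112 × 28.83) = 0.1289 kg/m³.
(x−vt)²/(4Dt) = (1.8)²/(4 × 0.380 × 174) = 0.01225; exp(−0.01225) = 0.9878.
C = 0.1289 × 0.9878 = 0.127 kg/m³.

0.127 kg/m³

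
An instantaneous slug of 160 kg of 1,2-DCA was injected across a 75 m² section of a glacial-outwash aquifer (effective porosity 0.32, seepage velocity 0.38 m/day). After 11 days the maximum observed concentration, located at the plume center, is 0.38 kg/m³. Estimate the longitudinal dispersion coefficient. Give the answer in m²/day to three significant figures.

2.23 m²/day

At the plume center C_max = M/(n_e·A·√(4πDt)), so D = M²/(4πt·(n_e·A·C_max)²).
n_e·A·C_max = 0.32 × 75 × 0.38 = 9.120 kg/m.
D = 160²/(4π × 11 × 9.120²) = 2.23 m²/day.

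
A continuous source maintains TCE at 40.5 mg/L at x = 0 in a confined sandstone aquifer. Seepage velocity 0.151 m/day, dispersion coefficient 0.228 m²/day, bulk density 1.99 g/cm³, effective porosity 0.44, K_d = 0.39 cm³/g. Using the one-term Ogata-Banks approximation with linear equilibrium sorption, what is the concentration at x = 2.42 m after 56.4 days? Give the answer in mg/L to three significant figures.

23.7 mg/L

Retardation factor R = 1 + ρ_b·K_d/n = 1 + 1.99 × 0.39/0.44 = 2.764.
Sorption retards both mechanisms: v_R = v/R = 0.05463 m/day, D_R = D/R = 0.08249 m²/day.
v_R·t = 0.05463 × 56.4 = 3.081132 m; 2√(D_R t) = 4.314 m; argument = (2.42 − 3.081132)/4.314 = -0.1533.
C = C₀ × ½·erfc(-0.1533) = 40.5 × 0.5858 = 23.7 mg/L.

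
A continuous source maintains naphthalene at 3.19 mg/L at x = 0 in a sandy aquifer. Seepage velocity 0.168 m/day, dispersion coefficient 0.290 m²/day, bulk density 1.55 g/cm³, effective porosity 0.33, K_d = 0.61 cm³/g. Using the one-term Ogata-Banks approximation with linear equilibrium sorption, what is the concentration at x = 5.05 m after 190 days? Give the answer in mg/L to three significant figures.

2.32 mg/L

Retardation factor R = 1 + ρ_b·K_d/n = 1 + 1.55 × 0.61/0.33 = 3.865.
Sorption retards both mechanisms: v_R = v/R = 0.04347 m/day, D_R = D/R = 0.07503 m²/day.
v_R·t = 0.04347 × 190 = 8.2593 m; 2√(D_R t) = 7.551 m; argument = (5.05 − 8.2593)/7.551 = -0.4250.
C = C₀ × ½·erfc(-0.4250) = 3.19 × 0.7261 = 2.32 mg/L.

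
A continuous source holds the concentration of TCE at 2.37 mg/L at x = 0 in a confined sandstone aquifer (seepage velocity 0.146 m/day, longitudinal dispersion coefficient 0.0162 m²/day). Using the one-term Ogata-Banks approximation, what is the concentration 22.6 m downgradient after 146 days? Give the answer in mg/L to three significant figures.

For a continuous step input, C/C₀ ≈ ½·erfc((x−vt)/(2√(Dt))).
vt = 0.146 × 146 = 21.316 m and 2√(Dt) = 2√(0.0162 × 146) = 3.076 m.
Argument (x−vt)/(2√(Dt)) = (22.6 − 21.316)/3.076 = 0.4174; ½·erfc(0.4174) = 0.2775.
C = 2.37 × 0.2775 = 0.658 mg/L.

0.658 mg/L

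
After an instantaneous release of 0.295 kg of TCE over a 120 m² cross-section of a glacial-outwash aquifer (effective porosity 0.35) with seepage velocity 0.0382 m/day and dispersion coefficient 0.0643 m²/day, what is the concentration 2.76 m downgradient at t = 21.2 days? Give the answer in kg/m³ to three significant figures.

For an instantaneous plane source, C(x,t) = M/(n_e·A·√(4πDt)) · exp(−(x−vt)²/(4Dt)), with n_e·A the pore (flow) area.
Plume center vt = 0.0382 × 21.2 = 0.80984 m, so the well at 2.76 m is 1.95016 m downgradient of the peak.
√(4πDt) = 4.139 m, giving peak height M/(n_e·A·√(4πDt)) = 0.295/(0.35 × 120 × 4.139) = 0.001697 kg/m³.
(x−vt)²/(4Dt) = (1.95016)²/(4 × 0.0643 × 21.2) = 0.6975; exp(−0.6975) = 0.4978.
C = 0.001697 × 0.4978 = 0.000845 kg/m³.

0.000845 kg/m³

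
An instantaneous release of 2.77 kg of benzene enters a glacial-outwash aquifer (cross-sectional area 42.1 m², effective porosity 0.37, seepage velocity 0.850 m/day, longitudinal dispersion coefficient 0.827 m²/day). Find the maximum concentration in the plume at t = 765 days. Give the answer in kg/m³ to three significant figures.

0.00199 kg/m³

The peak of an instantaneous 1D plume sits at x = vt; there the Gaussian factor is 1 and C_max = M/(n_e·A·√(4πDt)), where n_e·A is the pore area the mass is dissolved in.
√(4πDt) = √(4π × 0.827 × 765) = 89.16 m, so C_max = 2.77/(0.37 × 42.1 × 89.16) = 0.00199 kg/m³.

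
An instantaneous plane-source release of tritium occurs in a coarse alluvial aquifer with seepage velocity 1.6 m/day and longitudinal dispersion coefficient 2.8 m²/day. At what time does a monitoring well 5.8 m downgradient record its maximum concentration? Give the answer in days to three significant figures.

For the 1D instantaneous-source solution, setting ∂C/∂t = 0 at fixed x gives v²t² + 2Dt − x² = 0, so t = (√(D² + v²x²) − D)/v².
√(D² + v²x²) = √(2.8² + 1.6² × 5.8²) = 9.693; v² = 2.56.
t = (9.693 − 2.8)/2.56 = 2.69 days (vs. the pure-advection estimate x/v = 3.62 d).

2.69 days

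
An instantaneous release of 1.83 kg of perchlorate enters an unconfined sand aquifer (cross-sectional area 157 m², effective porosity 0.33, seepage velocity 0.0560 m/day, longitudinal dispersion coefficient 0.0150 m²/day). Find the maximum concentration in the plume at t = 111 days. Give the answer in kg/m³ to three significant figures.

The peak of an instantaneous 1D plume sits at x = vt; there the Gaussian factor is 1 and C_max = M/(n_e·A·√(4πDt)), where n_e·A is the pore area the mass is dissolved in.
√(4πDt) = √(4π × 0.0150 × 111) = 4.574 m, so C_max = 1.83/(0.33 × 157 × 4.574) = 0.00772 kg/m³.

0.00772 kg/m³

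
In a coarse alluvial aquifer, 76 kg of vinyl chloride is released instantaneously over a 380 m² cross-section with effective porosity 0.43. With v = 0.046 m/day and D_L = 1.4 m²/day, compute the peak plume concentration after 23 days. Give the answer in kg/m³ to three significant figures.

0.0231 kg/m³

The peak of an instantaneous 1D plume sits at x = vt; there the Gaussian factor is 1 and C_max = M/(n_e·A·√(4πDt)), where n_e·A is the pore area the mass is dissolved in.
√(4πDt) = √(4π × 1.4 × 23) = 20.12 m, so C_max = 76/(0.43 × 380 × 20.12) = 0.0231 kg/m³.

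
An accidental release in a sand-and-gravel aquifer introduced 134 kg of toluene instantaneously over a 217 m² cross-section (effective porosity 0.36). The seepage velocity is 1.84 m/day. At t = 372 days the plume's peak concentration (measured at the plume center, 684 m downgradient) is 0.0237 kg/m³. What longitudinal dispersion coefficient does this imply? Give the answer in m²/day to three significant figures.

At the plume center C_max = M/(n_e·A·√(4πDt)), so D = M²/(4πt·(n_e·A·C_max)²).
n_e·A·C_max = 0.36 × 217 × 0.0237 = 1.851 kg/m.
D = 134²/(4π × 372 × 1.851²) = 1.12 m²/day.

1.12 m²/day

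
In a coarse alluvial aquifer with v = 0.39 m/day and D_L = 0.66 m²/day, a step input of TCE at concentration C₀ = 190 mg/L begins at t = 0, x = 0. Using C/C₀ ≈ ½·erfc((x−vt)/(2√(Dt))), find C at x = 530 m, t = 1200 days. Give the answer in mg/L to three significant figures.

For a continuous step input, C/C₀ ≈ ½·erfc((x−vt)/(2√(Dt))).
vt = 0.39 × 1200 = 468 m and 2√(Dt) = 2√(0.66 × 1200) = 56.28 m.
Argument (x−vt)/(2√(Dt)) = (530 − 468)/56.28 = 1.102; ½·erfc(1.102) = 0.05956.
C = 190 × 0.05956 = 11.3 mg/L.

11.3 mg/L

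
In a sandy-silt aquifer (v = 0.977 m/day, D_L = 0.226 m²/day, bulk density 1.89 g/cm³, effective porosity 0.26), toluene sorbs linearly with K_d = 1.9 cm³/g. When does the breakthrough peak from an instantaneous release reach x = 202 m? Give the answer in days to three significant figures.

3060 days

Retardation factor R = 1 + ρ_b·K_d/n = 1 + 1.89 × 1.9/0.26 = 14.81.
Sorption retards both mechanisms: v_R = v/R = 0.06597 m/day, D_R = D/R = 0.01526 m²/day.
Peak time from v_R²t² + 2D_R t − x² = 0: t = (√(D_R² + v_R²x²) − D_R)/v_R².
√(D_R² + v_R²x²) = √(0.01526² + 0.06597² × 202²) = 13.33; v_R² = 0.004352.
t = (13.33 − 0.01526)/0.004352 = 3060 days.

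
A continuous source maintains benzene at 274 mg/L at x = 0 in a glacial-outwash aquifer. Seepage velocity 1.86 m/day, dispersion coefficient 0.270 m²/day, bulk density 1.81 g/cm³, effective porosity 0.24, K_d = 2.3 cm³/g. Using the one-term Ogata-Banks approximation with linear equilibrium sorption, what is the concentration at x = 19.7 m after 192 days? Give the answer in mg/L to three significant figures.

126 mg/L

Retardation factor R = 1 + ρ_b·K_d/n = 1 + 1.81 × 2.3/0.24 = 18.35.
Sorption retards both mechanisms: v_R = v/R = 0.1014 m/day, D_R = D/R = 0.01471 m²/day.
v_R·t = 0.1014 × 192 = 19.4688 m; 2√(D_R t) = 3.361 m; argument = (19.7 − 19.4688)/3.361 = 0.06879.
C = C₀ × ½·erfc(0.06879) = 274 × 0.4613 = 126 mg/L.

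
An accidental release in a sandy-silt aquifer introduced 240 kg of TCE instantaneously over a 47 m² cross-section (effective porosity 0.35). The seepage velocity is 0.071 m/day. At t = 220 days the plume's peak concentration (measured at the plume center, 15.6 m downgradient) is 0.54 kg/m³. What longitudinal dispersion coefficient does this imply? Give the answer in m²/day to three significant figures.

At the plume center C_max = M/(n_e·A·√(4πDt)), so D = M²/(4πt·(n_e·A·C_max)²).
n_e·A·C_max = 0.35 × 47 × 0.54 = 8.883 kg/m.
D = 240²/(4π × 220 × 8.883²) = 0.264 m²/day.

0.264 m²/day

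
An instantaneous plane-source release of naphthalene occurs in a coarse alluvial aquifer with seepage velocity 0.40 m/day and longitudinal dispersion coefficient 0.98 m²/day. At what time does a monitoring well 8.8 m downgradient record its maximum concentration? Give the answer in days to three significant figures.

For the 1D instantaneous-source solution, setting ∂C/∂t = 0 at fixed x gives v²t² + 2Dt − x² = 0, so t = (√(D² + v²x²) − D)/v².
√(D² + v²x²) = √(0.98² + 0.40² × 8.8²) = 3.654; v² = 0.16.
t = (3.654 − 0.98)/0.16 = 16.7 days (vs. the pure-advection estimate x/v = 22.0 d).

16.7 days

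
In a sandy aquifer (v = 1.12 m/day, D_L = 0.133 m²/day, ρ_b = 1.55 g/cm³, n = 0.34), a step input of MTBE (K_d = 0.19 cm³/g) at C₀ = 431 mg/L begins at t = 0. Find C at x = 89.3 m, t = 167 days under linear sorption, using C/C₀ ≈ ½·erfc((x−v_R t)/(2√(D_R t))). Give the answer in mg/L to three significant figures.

426 mg/L

Retardation factor R = 1 + ρ_b·K_d/n = 1 + 1.55 × 0.19/0.34 = 1.866.
Sorption retards both mechanisms: v_R = v/R = 0.6002 m/day, D_R = D/R = 0.07128 m²/day.
v_R·t = 0.6002 × 167 = 100.2334 m; 2√(D_R t) = 6.900 m; argument = (89.3 − 100.2334)/6.900 = -1.585.
C = C₀ × ½·erfc(-1.585) = 431 × 0.9875 = 426 mg/L.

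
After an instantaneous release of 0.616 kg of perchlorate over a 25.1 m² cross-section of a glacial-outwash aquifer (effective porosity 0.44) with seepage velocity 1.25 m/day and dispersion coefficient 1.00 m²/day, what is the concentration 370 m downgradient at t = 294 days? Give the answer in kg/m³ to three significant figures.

0.000913 kg/m³

For an instantaneous plane source, C(x,t) = M/(n_e·A·√(4πDt)) · exp(−(x−vt)²/(4Dt)), with n_e·A the pore (flow) area.
Plume center vt = 1.25 × 294 = 367.5 m, so the well at 370 m is 2.5 m downgradient of the peak.
√(4πDt) = 60.78 m, giving peak height M/(n_e·A·√(4πDt)) = 0.616/(0.44 × 25.1 × 60.78) = 0.0009177 kg/m³.
(x−vt)²/(4Dt) = (2.5)²/(4 × 1.00 × 294) = 0.005315; exp(−0.005315) = 0.9947.
C = 0.0009177 × 0.9947 = 0.000913 kg/m³.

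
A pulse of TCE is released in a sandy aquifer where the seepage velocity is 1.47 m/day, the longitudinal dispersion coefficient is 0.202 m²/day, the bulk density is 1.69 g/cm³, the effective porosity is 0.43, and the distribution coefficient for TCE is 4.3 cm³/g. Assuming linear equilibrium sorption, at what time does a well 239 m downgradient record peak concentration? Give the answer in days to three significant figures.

2910 days

Retardation factor R = 1 + ρ_b·K_d/n = 1 + 1.69 × 4.3/0.43 = 17.90.
Sorption retards both mechanisms: v_R = v/R = 0.08212 m/day, D_R = D/R = 0.01128 m²/day.
Peak time from v_R²t² + 2D_R t − x² = 0: t = (√(D_R² + v_R²x²) − D_R)/v_R².
√(D_R² + v_R²x²) = √(0.01128² + 0.08212² × 239²) = 19.63; v_R² = 0.006744.
t = (19.63 − 0.01128)/0.006744 = 2910 days.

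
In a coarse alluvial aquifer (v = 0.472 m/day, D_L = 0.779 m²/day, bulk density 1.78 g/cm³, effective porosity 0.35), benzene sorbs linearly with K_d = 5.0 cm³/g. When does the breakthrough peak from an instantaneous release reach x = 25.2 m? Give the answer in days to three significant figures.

Retardation factor R = 1 + ρ_b·K_d/n = 1 + 1.78 × 5.0/0.35 = 26.43.
Sorption retards both mechanisms: v_R = v/R = 0.01786 m/day, D_R = D/R = 0.02947 m²/day.
Peak time from v_R²t² + 2D_R t − x² = 0: t = (√(D_R² + v_R²x²) − D_R)/v_R².
√(D_R² + v_R²x²) = √(0.02947² + 0.01786² × 25.2²) = 0.4510; v_R² = 0.0003190.
t = (0.4510 − 0.02947)/0.0003190 = 1320 days.

1320 days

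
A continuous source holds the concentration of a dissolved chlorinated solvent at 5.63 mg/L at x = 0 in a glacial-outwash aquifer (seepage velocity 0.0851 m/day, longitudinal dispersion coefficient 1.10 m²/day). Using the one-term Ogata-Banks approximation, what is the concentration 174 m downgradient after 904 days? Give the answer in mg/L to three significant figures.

For a continuous step input, C/C₀ ≈ ½·erfc((x−vt)/(2√(Dt))).
vt = 0.0851 × 904 = 76.9304 m and 2√(Dt) = 2√(1.10 × 904) = 63.07 m.
Argument (x−vt)/(2√(Dt)) = (174 − 76.9304)/63.07 = 1.539; ½·erfc(1.539) = 0.01476.
C = 5.63 × 0.01476 = 0.0831 mg/L.

0.0831 mg/L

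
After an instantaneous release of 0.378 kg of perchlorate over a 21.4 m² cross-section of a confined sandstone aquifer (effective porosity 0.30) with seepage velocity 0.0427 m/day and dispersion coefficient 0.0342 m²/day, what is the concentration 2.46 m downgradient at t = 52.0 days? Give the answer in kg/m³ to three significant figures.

0.0124 kg/m³

For an instantaneous plane source, C(x,t) = M/(n_e·A·√(4πDt)) · exp(−(x−vt)²/(4Dt)), with n_e·A the pore (flow) area.
Plume center vt = 0.0427 × 52.0 = 2.2204 m, so the well at 2.46 m is 0.2396 m downgradient of the peak.
√(4πDt) = 4.727 m, giving peak height M/(n_e·A·√(4πDt)) = 0.378/(0.30 × 21.4 × 4.727) = 0.01246 kg/m³.
(x−vt)²/(4Dt) = (0.2396)²/(4 × 0.0342 × 52.0) = 0.008070; exp(−0.008070) = 0.9920.
C = 0.01246 × 0.9920 = 0.0124 kg/m³.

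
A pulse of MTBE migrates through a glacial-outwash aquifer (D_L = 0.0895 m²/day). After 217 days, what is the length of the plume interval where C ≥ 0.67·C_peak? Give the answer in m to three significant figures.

11.2 m

The plume is Gaussian with σ = √(2Dt) = √(2 × 0.0895 × 217) = 6.232 m.
C/C_peak = exp(−Δx²/(2σ²)) = 0.67 ⇒ Δx = σ·√(−2 ln 0.67) = 6.232 × 0.8950 = 5.578 m.
Width = 2Δx = 11.2 m.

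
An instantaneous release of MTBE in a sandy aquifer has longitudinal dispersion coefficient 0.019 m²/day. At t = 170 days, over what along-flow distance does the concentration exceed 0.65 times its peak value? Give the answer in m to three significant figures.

The plume is Gaussian with σ = √(2Dt) = √(2 × 0.019 × 170) = 2.542 m.
C/C_peak = exp(−Δx²/(2σ²)) = 0.65 ⇒ Δx = σ·√(−2 ln 0.65) = 2.542 × 0.9282 = 2.359 m.
Width = 2Δx = 4.72 m.

4.72 m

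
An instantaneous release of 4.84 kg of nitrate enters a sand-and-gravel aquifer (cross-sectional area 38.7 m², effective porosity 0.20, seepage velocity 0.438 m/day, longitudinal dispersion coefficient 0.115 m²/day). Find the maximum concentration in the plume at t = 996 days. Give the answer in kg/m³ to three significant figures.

The peak of an instantaneous 1D plume sits at x = vt; there the Gaussian factor is 1 and C_max = M/(n_e·A·√(4πDt)), where n_e·A is the pore area the mass is dissolved in.
√(4πDt) = √(4π × 0.115 × 996) = 37.94 m, so C_max = 4.84/(0.20 × 38.7 × 37.94) = 0.0165 kg/m³.

0.0165 kg/m³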